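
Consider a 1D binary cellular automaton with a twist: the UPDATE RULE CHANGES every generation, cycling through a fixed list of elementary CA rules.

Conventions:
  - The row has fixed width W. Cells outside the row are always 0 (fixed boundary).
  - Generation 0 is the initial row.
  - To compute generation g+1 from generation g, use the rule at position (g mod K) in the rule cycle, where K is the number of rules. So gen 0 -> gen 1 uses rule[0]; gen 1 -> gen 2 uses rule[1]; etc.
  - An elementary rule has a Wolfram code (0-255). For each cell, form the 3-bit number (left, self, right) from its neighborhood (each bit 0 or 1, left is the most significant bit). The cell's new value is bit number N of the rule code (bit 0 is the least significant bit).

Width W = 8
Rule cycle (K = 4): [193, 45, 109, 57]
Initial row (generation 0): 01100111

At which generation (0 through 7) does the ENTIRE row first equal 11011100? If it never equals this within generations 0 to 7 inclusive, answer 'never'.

Answer: never

Derivation:
Gen 0: 01100111
Gen 1 (rule 193): 00100011
Gen 2 (rule 45): 10101010
Gen 3 (rule 109): 11111110
Gen 4 (rule 57): 10000001
Gen 5 (rule 193): 00111100
Gen 6 (rule 45): 10100001
Gen 7 (rule 109): 11101101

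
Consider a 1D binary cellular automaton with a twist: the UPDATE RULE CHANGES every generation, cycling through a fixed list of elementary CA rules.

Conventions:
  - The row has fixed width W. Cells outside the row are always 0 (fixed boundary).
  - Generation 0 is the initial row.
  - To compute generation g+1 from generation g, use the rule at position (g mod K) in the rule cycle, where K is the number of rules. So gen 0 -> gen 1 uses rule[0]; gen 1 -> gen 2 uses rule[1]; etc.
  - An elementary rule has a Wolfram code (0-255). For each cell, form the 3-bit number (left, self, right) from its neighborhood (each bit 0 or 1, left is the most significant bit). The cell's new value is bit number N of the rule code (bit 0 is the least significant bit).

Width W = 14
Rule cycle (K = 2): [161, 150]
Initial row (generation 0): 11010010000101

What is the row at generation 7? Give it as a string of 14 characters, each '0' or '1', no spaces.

Answer: 00100101100111

Derivation:
Gen 0: 11010010000101
Gen 1 (rule 161): 00100000110010
Gen 2 (rule 150): 01110001001111
Gen 3 (rule 161): 00100100000110
Gen 4 (rule 150): 01111110001001
Gen 5 (rule 161): 00111100100000
Gen 6 (rule 150): 01011011110000
Gen 7 (rule 161): 00100101100111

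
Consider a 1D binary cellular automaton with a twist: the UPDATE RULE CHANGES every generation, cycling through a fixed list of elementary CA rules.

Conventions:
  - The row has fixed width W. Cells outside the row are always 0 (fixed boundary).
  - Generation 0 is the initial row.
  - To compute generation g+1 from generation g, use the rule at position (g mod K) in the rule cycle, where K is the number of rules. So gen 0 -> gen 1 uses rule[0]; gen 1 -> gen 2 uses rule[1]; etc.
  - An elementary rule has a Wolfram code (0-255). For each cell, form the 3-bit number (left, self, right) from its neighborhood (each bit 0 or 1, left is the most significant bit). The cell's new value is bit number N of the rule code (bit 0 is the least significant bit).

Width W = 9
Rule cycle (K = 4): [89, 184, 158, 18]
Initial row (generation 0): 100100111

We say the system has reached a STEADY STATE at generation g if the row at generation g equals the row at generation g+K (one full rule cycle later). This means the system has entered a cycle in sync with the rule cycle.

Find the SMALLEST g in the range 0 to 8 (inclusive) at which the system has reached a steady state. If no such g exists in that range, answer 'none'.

Gen 0: 100100111
Gen 1 (rule 89): 010010101
Gen 2 (rule 184): 001001010
Gen 3 (rule 158): 011111011
Gen 4 (rule 18): 100000000
Gen 5 (rule 89): 011111111
Gen 6 (rule 184): 011111110
Gen 7 (rule 158): 111111101
Gen 8 (rule 18): 000000000
Gen 9 (rule 89): 111111111
Gen 10 (rule 184): 111111110
Gen 11 (rule 158): 111111101
Gen 12 (rule 18): 000000000

Answer: 7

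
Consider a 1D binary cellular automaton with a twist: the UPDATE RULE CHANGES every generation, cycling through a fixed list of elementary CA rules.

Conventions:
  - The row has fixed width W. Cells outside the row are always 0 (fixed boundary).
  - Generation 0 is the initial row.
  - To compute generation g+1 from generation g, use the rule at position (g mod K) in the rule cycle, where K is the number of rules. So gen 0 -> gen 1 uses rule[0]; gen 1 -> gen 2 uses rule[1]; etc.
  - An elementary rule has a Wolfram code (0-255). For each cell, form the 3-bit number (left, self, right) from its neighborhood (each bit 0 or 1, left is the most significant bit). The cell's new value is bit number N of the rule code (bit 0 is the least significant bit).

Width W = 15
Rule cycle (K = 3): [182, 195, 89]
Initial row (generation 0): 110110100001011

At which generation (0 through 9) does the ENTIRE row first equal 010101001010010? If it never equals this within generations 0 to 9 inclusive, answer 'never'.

Answer: 4

Derivation:
Gen 0: 110110100001011
Gen 1 (rule 182): 001001110011100
Gen 2 (rule 195): 110010110101101
Gen 3 (rule 89): 111000110001100
Gen 4 (rule 182): 010101001010010
Gen 5 (rule 195): 100000010000100
Gen 6 (rule 89): 011111001110011
Gen 7 (rule 182): 101110110101100
Gen 8 (rule 195): 000110010000101
Gen 9 (rule 89): 110111001110000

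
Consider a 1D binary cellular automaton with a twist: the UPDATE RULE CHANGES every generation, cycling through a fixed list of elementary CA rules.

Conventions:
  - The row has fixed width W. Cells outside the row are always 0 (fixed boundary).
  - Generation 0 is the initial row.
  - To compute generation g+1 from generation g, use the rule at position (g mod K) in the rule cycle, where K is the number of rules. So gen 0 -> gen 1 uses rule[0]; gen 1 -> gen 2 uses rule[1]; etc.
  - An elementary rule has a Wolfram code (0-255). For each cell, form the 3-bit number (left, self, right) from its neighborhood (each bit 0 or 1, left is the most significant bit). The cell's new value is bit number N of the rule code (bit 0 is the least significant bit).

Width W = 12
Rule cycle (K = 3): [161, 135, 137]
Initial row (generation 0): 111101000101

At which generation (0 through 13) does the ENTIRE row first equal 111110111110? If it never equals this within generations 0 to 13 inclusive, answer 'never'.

Gen 0: 111101000101
Gen 1 (rule 161): 011010010010
Gen 2 (rule 135): 100010110110
Gen 3 (rule 137): 001000100100
Gen 4 (rule 161): 100010000001
Gen 5 (rule 135): 101110111111
Gen 6 (rule 137): 001100111110
Gen 7 (rule 161): 100000011100
Gen 8 (rule 135): 101111101001
Gen 9 (rule 137): 001111000000
Gen 10 (rule 161): 100110011111
Gen 11 (rule 135): 101000101110
Gen 12 (rule 137): 000010001100
Gen 13 (rule 161): 111000100001

Answer: never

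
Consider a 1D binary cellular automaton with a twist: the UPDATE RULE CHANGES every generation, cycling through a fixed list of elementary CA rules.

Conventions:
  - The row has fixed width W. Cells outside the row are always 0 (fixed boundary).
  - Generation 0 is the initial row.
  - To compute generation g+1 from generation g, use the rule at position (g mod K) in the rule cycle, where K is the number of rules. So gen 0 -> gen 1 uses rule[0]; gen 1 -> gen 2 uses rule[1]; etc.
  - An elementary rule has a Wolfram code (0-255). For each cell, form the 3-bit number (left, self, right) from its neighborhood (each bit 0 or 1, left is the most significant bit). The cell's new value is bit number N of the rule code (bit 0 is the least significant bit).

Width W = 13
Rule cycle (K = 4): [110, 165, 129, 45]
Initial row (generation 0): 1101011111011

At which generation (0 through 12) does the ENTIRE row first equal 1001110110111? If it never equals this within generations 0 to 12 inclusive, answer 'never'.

Answer: 9

Derivation:
Gen 0: 1101011111011
Gen 1 (rule 110): 1111110001111
Gen 2 (rule 165): 0111100100110
Gen 3 (rule 129): 0011000000000
Gen 4 (rule 45): 1010011111111
Gen 5 (rule 110): 1110110000001
Gen 6 (rule 165): 0101000111101
Gen 7 (rule 129): 0000010011000
Gen 8 (rule 45): 1111010010011
Gen 9 (rule 110): 1001110110111
Gen 10 (rule 165): 1000101001010
Gen 11 (rule 129): 0010000000000
Gen 12 (rule 45): 1010111111111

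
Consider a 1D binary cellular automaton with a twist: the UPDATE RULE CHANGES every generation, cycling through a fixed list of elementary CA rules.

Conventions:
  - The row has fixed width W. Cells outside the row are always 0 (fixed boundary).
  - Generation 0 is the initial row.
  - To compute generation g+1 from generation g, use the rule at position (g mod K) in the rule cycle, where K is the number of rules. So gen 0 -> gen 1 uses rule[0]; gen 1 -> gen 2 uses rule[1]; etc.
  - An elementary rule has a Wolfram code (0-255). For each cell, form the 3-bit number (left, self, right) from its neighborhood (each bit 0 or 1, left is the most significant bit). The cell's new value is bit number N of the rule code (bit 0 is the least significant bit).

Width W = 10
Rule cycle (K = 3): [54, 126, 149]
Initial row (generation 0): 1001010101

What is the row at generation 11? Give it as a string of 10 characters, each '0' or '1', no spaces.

Gen 0: 1001010101
Gen 1 (rule 54): 1111111111
Gen 2 (rule 126): 1000000001
Gen 3 (rule 149): 1111111101
Gen 4 (rule 54): 0000000011
Gen 5 (rule 126): 0000000111
Gen 6 (rule 149): 1111110010
Gen 7 (rule 54): 0000001111
Gen 8 (rule 126): 0000011001
Gen 9 (rule 149): 1111000101
Gen 10 (rule 54): 0000101111
Gen 11 (rule 126): 0001111001

Answer: 0001111001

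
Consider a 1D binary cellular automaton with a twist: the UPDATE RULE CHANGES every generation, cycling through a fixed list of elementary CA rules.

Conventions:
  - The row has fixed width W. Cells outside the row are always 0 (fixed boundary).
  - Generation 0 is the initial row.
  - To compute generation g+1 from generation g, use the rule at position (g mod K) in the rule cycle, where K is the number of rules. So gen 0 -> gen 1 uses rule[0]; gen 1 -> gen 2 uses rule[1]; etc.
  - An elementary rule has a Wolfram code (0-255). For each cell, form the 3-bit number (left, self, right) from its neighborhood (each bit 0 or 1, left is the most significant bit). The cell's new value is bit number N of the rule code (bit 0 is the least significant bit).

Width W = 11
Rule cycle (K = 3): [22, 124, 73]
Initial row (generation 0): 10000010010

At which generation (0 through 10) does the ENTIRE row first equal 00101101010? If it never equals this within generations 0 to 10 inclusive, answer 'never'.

Gen 0: 10000010010
Gen 1 (rule 22): 11000111111
Gen 2 (rule 124): 11100100001
Gen 3 (rule 73): 10100001100
Gen 4 (rule 22): 10110010010
Gen 5 (rule 124): 11111011011
Gen 6 (rule 73): 10001011011
Gen 7 (rule 22): 11011000000
Gen 8 (rule 124): 11111100000
Gen 9 (rule 73): 10000101111
Gen 10 (rule 22): 11001100000

Answer: never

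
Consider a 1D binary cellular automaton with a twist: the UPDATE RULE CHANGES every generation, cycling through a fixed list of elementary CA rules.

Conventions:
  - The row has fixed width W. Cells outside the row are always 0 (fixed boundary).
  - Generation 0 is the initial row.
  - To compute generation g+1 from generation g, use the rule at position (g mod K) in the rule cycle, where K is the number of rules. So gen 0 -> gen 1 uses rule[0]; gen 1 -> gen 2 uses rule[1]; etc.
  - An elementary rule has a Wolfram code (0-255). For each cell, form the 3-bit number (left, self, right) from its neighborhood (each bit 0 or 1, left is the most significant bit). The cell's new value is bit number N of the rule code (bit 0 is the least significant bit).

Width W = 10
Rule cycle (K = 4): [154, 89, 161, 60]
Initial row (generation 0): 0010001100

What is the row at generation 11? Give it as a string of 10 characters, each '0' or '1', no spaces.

Gen 0: 0010001100
Gen 1 (rule 154): 0101011010
Gen 2 (rule 89): 0000011001
Gen 3 (rule 161): 1111000000
Gen 4 (rule 60): 1000100000
Gen 5 (rule 154): 0101010000
Gen 6 (rule 89): 0000001111
Gen 7 (rule 161): 1111100110
Gen 8 (rule 60): 1000010101
Gen 9 (rule 154): 0100100000
Gen 10 (rule 89): 0010011111
Gen 11 (rule 161): 1000001110

Answer: 1000001110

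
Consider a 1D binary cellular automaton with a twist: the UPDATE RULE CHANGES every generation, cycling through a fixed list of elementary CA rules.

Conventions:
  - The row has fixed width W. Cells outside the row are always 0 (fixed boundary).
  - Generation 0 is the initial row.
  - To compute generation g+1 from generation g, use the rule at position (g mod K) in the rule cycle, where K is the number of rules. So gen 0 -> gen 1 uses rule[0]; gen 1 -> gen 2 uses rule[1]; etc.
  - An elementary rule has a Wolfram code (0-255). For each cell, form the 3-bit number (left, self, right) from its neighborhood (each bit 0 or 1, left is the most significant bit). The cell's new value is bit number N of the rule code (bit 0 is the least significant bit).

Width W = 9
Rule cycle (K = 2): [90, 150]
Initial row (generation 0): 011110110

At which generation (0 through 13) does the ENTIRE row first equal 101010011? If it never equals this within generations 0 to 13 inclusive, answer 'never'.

Gen 0: 011110110
Gen 1 (rule 90): 110010111
Gen 2 (rule 150): 001110010
Gen 3 (rule 90): 011011101
Gen 4 (rule 150): 100001001
Gen 5 (rule 90): 010010110
Gen 6 (rule 150): 111110001
Gen 7 (rule 90): 100011010
Gen 8 (rule 150): 110100011
Gen 9 (rule 90): 110010111
Gen 10 (rule 150): 001110010
Gen 11 (rule 90): 011011101
Gen 12 (rule 150): 100001001
Gen 13 (rule 90): 010010110

Answer: never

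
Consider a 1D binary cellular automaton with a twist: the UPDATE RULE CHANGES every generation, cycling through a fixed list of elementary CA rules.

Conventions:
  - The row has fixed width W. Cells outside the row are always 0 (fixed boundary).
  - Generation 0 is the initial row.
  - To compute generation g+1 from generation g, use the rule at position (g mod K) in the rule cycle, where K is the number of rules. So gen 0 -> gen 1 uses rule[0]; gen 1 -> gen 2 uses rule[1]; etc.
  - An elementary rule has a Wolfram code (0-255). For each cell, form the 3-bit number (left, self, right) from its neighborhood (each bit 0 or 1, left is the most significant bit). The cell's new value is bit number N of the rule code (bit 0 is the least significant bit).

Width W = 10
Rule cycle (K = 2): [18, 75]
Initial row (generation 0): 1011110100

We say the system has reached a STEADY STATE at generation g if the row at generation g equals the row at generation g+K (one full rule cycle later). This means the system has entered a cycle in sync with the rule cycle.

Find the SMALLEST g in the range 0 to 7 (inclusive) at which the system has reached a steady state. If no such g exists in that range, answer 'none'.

Answer: 1

Derivation:
Gen 0: 1011110100
Gen 1 (rule 18): 0000000010
Gen 2 (rule 75): 1111111100
Gen 3 (rule 18): 0000000010
Gen 4 (rule 75): 1111111100
Gen 5 (rule 18): 0000000010
Gen 6 (rule 75): 1111111100
Gen 7 (rule 18): 0000000010
Gen 8 (rule 75): 1111111100
Gen 9 (rule 18): 0000000010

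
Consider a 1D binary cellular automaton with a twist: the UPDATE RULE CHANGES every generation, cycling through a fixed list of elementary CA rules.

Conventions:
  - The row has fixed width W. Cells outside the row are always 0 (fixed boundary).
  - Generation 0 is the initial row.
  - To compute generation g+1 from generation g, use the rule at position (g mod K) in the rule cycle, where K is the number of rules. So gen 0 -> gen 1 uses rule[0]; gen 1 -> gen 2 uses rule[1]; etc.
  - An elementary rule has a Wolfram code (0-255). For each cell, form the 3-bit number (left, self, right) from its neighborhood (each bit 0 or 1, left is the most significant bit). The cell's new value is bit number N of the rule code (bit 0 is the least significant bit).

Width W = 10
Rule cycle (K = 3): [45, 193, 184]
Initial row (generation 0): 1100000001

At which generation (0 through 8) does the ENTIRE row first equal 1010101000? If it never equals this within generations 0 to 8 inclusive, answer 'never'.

Gen 0: 1100000001
Gen 1 (rule 45): 1001111101
Gen 2 (rule 193): 0000111100
Gen 3 (rule 184): 0000111010
Gen 4 (rule 45): 1110100110
Gen 5 (rule 193): 0110000010
Gen 6 (rule 184): 0101000001
Gen 7 (rule 45): 0111011101
Gen 8 (rule 193): 0011001100

Answer: never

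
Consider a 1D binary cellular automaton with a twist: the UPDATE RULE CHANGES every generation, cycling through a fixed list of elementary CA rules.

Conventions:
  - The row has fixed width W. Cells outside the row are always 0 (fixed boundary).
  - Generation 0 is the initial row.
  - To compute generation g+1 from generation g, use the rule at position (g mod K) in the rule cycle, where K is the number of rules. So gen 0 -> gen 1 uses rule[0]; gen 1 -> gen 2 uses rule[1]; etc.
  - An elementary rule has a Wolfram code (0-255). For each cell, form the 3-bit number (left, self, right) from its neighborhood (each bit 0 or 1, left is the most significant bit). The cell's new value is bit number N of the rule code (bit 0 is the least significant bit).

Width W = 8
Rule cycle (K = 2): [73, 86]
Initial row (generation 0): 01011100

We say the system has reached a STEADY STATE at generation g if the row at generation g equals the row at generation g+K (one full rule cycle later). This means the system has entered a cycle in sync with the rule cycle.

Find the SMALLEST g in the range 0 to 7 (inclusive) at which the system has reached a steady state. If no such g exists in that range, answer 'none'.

Gen 0: 01011100
Gen 1 (rule 73): 00010101
Gen 2 (rule 86): 00110101
Gen 3 (rule 73): 10110000
Gen 4 (rule 86): 10011000
Gen 5 (rule 73): 00011011
Gen 6 (rule 86): 00101001
Gen 7 (rule 73): 10000000
Gen 8 (rule 86): 11000000
Gen 9 (rule 73): 11011111

Answer: none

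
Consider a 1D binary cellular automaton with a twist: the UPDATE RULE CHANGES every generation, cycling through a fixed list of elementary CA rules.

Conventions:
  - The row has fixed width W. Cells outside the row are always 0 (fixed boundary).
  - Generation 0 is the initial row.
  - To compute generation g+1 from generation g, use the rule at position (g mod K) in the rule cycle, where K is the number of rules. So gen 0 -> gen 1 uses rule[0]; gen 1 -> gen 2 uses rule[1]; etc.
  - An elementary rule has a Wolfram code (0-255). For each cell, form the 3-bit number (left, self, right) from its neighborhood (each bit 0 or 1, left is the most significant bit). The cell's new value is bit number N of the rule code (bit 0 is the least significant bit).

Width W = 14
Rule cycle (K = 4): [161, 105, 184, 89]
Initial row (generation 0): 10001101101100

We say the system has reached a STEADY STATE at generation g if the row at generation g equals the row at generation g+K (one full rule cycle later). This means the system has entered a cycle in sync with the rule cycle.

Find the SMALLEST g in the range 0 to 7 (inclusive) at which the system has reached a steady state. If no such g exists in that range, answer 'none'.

Gen 0: 10001101101100
Gen 1 (rule 161): 00100010010001
Gen 2 (rule 105): 10001000000100
Gen 3 (rule 184): 01000100000010
Gen 4 (rule 89): 00110011111001
Gen 5 (rule 161): 10000001110000
Gen 6 (rule 105): 00111101010111
Gen 7 (rule 184): 00111010101110
Gen 8 (rule 89): 10101000001011
Gen 9 (rule 161): 01010011100100
Gen 10 (rule 105): 00100010100001
Gen 11 (rule 184): 00010001010000

Answer: none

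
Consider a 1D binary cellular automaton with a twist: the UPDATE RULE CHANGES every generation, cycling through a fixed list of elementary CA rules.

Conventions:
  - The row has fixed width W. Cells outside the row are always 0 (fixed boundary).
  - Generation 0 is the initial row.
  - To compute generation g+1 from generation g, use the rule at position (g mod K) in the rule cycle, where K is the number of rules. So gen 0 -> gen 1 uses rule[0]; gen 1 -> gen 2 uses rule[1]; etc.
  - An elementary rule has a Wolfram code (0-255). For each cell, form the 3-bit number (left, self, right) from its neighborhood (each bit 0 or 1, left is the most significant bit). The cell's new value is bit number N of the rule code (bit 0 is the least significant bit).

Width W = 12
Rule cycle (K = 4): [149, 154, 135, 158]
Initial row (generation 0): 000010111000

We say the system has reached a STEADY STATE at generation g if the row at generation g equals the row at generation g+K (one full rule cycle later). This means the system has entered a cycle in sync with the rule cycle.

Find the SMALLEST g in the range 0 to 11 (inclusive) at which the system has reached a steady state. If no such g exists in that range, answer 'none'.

Gen 0: 000010111000
Gen 1 (rule 149): 111010010111
Gen 2 (rule 154): 110001100110
Gen 3 (rule 135): 000110001000
Gen 4 (rule 158): 001101011100
Gen 5 (rule 149): 100001001011
Gen 6 (rule 154): 010010110010
Gen 7 (rule 135): 110110000110
Gen 8 (rule 158): 100101001101
Gen 9 (rule 149): 110101100001
Gen 10 (rule 154): 100001010010
Gen 11 (rule 135): 101111010110
Gen 12 (rule 158): 101110010101
Gen 13 (rule 149): 100101010101
Gen 14 (rule 154): 011000000000
Gen 15 (rule 135): 100011111111

Answer: none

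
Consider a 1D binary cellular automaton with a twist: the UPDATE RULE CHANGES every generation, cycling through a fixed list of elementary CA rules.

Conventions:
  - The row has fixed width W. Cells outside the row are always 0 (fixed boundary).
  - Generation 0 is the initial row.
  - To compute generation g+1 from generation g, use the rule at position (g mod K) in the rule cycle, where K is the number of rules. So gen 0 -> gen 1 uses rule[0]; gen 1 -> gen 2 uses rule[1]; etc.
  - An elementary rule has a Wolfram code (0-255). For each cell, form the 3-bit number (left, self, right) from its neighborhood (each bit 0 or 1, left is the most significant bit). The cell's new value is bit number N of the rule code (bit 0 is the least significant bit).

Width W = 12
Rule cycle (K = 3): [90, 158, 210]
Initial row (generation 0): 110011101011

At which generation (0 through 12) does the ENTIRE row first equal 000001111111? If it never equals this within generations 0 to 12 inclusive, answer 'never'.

Gen 0: 110011101011
Gen 1 (rule 90): 111110100011
Gen 2 (rule 158): 111100110110
Gen 3 (rule 210): 011111010011
Gen 4 (rule 90): 110001001111
Gen 5 (rule 158): 101011111110
Gen 6 (rule 210): 000001111111
Gen 7 (rule 90): 000011000001
Gen 8 (rule 158): 000110100011
Gen 9 (rule 210): 001010010101
Gen 10 (rule 90): 010001100000
Gen 11 (rule 158): 111011010000
Gen 12 (rule 210): 011001001000

Answer: 6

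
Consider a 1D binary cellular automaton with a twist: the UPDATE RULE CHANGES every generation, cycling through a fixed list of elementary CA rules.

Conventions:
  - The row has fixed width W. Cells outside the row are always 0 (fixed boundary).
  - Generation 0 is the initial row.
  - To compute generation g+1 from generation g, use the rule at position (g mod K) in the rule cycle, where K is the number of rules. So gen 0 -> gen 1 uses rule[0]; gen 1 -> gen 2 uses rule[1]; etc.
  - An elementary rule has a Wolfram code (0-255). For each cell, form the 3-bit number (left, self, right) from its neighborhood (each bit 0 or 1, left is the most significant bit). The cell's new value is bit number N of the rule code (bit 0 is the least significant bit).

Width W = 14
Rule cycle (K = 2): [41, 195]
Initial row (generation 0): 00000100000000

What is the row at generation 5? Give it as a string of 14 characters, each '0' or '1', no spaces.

Gen 0: 00000100000000
Gen 1 (rule 41): 11110001111111
Gen 2 (rule 195): 01110110111111
Gen 3 (rule 41): 01001101100000
Gen 4 (rule 195): 10010100101111
Gen 5 (rule 41): 00001000011000

Answer: 00001000011000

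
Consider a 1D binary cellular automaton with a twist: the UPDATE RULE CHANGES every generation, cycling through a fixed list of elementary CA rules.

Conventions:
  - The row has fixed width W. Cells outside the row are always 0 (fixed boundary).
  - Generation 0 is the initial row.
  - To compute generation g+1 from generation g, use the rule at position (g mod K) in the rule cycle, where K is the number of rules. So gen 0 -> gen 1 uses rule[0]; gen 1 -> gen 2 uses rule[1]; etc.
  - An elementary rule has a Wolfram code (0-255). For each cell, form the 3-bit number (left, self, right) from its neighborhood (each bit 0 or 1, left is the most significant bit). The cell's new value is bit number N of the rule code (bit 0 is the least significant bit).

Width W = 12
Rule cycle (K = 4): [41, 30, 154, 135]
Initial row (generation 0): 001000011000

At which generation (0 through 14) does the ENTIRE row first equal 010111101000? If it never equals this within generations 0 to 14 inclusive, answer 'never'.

Answer: never

Derivation:
Gen 0: 001000011000
Gen 1 (rule 41): 100011010011
Gen 2 (rule 30): 110110011110
Gen 3 (rule 154): 100101111101
Gen 4 (rule 135): 101100111001
Gen 5 (rule 41): 011000100000
Gen 6 (rule 30): 110101110000
Gen 7 (rule 154): 100001101000
Gen 8 (rule 135): 101110001011
Gen 9 (rule 41): 011000100110
Gen 10 (rule 30): 110101111101
Gen 11 (rule 154): 100001111000
Gen 12 (rule 135): 101110110011
Gen 13 (rule 41): 011001100010
Gen 14 (rule 30): 110111010111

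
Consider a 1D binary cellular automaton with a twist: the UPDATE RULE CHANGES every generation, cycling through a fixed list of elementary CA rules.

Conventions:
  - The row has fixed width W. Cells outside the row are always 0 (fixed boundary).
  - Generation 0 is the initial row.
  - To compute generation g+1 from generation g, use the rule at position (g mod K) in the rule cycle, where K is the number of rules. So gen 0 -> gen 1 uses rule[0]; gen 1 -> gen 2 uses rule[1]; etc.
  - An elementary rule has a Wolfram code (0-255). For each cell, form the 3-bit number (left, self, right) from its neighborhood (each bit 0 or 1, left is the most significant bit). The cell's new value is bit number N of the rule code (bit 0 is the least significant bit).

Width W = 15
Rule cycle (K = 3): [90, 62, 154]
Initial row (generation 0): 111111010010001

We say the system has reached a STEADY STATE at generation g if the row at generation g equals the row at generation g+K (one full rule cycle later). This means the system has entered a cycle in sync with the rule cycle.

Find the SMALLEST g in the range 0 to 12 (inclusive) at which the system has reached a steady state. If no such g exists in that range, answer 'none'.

Gen 0: 111111010010001
Gen 1 (rule 90): 100001001101010
Gen 2 (rule 62): 110011111011111
Gen 3 (rule 154): 101111110011110
Gen 4 (rule 90): 001000011110011
Gen 5 (rule 62): 011100110001110
Gen 6 (rule 154): 111011101011101
Gen 7 (rule 90): 101010100010100
Gen 8 (rule 62): 111111110111110
Gen 9 (rule 154): 111111100111101
Gen 10 (rule 90): 100000111100100
Gen 11 (rule 62): 110001100011110
Gen 12 (rule 154): 101011010111101
Gen 13 (rule 90): 000011000100100
Gen 14 (rule 62): 000110101111110
Gen 15 (rule 154): 001100001111101

Answer: none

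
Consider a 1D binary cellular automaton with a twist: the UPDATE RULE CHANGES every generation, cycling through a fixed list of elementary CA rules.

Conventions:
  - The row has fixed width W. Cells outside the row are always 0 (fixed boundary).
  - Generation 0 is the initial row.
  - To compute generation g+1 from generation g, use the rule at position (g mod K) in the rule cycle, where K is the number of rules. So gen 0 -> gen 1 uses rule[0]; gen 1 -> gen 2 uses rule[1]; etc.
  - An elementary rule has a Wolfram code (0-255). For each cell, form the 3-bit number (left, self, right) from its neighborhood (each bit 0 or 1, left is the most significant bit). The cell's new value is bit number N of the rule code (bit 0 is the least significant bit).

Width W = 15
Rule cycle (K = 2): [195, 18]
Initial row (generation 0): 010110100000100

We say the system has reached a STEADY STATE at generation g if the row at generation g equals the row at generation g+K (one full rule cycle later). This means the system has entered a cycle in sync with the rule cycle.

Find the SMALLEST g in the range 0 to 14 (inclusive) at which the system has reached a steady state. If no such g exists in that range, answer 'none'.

Answer: 8

Derivation:
Gen 0: 010110100000100
Gen 1 (rule 195): 100010001111001
Gen 2 (rule 18): 010101010000110
Gen 3 (rule 195): 100000000111010
Gen 4 (rule 18): 010000001000001
Gen 5 (rule 195): 100111110011110
Gen 6 (rule 18): 011000001100001
Gen 7 (rule 195): 101011110101110
Gen 8 (rule 18): 000000000000001
Gen 9 (rule 195): 111111111111110
Gen 10 (rule 18): 000000000000001
Gen 11 (rule 195): 111111111111110
Gen 12 (rule 18): 000000000000001
Gen 13 (rule 195): 111111111111110
Gen 14 (rule 18): 000000000000001
Gen 15 (rule 195): 111111111111110
Gen 16 (rule 18): 000000000000001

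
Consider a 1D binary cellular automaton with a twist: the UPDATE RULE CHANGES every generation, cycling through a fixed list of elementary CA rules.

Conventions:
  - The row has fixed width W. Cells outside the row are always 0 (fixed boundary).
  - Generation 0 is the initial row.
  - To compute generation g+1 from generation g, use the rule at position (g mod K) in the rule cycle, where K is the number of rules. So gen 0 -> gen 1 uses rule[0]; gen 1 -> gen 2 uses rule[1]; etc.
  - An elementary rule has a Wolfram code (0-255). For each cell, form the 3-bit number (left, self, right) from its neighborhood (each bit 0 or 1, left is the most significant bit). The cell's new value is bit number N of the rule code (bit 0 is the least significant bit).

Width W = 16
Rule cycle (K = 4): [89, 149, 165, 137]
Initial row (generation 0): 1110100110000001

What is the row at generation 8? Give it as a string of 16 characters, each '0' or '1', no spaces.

Answer: 1001000011000001

Derivation:
Gen 0: 1110100110000001
Gen 1 (rule 89): 1010010111111100
Gen 2 (rule 149): 1011010011111011
Gen 3 (rule 165): 1100110001110100
Gen 4 (rule 137): 1000100101100001
Gen 5 (rule 89): 0110010001111100
Gen 6 (rule 149): 0001011100111011
Gen 7 (rule 165): 1101101000010100
Gen 8 (rule 137): 1001000011000001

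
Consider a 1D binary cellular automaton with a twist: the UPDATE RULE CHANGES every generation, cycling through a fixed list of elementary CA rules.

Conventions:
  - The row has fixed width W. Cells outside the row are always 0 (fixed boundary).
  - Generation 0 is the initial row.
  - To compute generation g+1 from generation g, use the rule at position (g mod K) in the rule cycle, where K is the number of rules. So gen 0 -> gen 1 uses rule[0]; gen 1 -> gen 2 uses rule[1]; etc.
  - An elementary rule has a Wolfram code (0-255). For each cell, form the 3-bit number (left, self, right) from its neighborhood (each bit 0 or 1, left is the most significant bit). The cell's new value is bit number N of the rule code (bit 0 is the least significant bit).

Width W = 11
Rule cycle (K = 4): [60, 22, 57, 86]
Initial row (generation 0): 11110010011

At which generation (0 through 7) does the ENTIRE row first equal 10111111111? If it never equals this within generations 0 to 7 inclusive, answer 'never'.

Answer: never

Derivation:
Gen 0: 11110010011
Gen 1 (rule 60): 10001011010
Gen 2 (rule 22): 11011000011
Gen 3 (rule 57): 10110111010
Gen 4 (rule 86): 10010001011
Gen 5 (rule 60): 11011001110
Gen 6 (rule 22): 00000110001
Gen 7 (rule 57): 11110101100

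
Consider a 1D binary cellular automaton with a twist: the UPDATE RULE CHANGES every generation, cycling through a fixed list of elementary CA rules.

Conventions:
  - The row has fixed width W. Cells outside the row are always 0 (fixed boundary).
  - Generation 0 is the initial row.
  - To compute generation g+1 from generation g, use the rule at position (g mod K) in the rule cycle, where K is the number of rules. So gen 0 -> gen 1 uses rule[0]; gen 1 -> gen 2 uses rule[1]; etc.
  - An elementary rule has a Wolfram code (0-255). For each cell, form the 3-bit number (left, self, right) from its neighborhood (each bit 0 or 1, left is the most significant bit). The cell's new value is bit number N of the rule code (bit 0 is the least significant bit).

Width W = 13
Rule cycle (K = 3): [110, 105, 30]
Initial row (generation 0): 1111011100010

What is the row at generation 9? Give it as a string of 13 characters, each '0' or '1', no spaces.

Gen 0: 1111011100010
Gen 1 (rule 110): 1001110100110
Gen 2 (rule 105): 0001011000110
Gen 3 (rule 30): 0011010101101
Gen 4 (rule 110): 0111111111111
Gen 5 (rule 105): 0100000000001
Gen 6 (rule 30): 1110000000011
Gen 7 (rule 110): 1010000000111
Gen 8 (rule 105): 0100111110101
Gen 9 (rule 30): 1111100000101

Answer: 1111100000101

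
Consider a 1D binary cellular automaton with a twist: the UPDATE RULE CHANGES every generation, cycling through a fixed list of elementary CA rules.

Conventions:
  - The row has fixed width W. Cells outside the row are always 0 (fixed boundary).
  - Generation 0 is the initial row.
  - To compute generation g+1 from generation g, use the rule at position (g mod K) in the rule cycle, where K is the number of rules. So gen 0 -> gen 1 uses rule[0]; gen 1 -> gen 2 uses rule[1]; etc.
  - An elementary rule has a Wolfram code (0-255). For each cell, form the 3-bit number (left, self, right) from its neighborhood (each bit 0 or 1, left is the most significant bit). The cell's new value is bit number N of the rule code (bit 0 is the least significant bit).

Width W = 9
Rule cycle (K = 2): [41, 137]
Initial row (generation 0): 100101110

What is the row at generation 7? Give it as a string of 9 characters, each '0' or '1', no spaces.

Answer: 100000100

Derivation:
Gen 0: 100101110
Gen 1 (rule 41): 000011000
Gen 2 (rule 137): 111010011
Gen 3 (rule 41): 100100010
Gen 4 (rule 137): 000001000
Gen 5 (rule 41): 111100011
Gen 6 (rule 137): 111001010
Gen 7 (rule 41): 100000100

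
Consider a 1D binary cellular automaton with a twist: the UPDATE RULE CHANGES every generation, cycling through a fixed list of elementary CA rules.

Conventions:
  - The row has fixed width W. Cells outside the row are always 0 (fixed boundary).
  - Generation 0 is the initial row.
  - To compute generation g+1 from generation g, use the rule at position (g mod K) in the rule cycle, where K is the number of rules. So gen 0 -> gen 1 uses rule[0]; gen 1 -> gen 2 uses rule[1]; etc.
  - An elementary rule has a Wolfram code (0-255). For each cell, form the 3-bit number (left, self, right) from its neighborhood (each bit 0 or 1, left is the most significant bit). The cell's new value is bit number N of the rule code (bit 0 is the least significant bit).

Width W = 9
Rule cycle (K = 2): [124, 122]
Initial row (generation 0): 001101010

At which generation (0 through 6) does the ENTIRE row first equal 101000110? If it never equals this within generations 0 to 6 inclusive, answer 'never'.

Gen 0: 001101010
Gen 1 (rule 124): 001111111
Gen 2 (rule 122): 011000001
Gen 3 (rule 124): 011100001
Gen 4 (rule 122): 110110010
Gen 5 (rule 124): 111111011
Gen 6 (rule 122): 100001111

Answer: never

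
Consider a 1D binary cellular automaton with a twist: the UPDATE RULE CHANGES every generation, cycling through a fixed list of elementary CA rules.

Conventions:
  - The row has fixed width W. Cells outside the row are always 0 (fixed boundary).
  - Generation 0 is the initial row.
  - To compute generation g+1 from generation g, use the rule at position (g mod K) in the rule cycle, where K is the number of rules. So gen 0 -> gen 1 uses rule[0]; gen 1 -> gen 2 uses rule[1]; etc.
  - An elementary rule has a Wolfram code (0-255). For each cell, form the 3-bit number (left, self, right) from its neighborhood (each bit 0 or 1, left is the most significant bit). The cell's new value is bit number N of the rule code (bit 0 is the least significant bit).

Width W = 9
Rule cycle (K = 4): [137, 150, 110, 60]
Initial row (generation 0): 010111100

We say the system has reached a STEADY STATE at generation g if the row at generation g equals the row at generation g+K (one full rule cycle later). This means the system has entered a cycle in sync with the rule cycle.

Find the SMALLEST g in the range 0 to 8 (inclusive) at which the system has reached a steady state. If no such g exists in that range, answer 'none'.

Gen 0: 010111100
Gen 1 (rule 137): 000111001
Gen 2 (rule 150): 001010111
Gen 3 (rule 110): 011111101
Gen 4 (rule 60): 010000011
Gen 5 (rule 137): 000111010
Gen 6 (rule 150): 001010011
Gen 7 (rule 110): 011110111
Gen 8 (rule 60): 010001100
Gen 9 (rule 137): 000101001
Gen 10 (rule 150): 001101111
Gen 11 (rule 110): 011111001
Gen 12 (rule 60): 010000101

Answer: none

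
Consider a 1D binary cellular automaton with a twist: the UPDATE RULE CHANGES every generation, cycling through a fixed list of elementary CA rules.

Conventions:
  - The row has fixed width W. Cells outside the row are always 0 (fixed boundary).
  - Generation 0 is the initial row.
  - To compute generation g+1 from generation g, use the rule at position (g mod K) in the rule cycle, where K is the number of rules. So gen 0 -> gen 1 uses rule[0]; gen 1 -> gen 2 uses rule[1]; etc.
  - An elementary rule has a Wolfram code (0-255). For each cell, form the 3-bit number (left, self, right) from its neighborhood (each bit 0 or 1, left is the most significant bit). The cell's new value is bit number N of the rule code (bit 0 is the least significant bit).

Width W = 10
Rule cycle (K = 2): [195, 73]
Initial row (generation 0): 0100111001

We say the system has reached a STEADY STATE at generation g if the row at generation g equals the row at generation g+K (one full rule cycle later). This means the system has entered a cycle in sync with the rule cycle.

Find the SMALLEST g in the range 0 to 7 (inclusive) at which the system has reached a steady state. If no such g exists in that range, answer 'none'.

Answer: none

Derivation:
Gen 0: 0100111001
Gen 1 (rule 195): 1001011010
Gen 2 (rule 73): 0000011000
Gen 3 (rule 195): 1111101011
Gen 4 (rule 73): 1000100011
Gen 5 (rule 195): 0011001101
Gen 6 (rule 73): 1011001100
Gen 7 (rule 195): 0001010101
Gen 8 (rule 73): 1100000000
Gen 9 (rule 195): 0101111111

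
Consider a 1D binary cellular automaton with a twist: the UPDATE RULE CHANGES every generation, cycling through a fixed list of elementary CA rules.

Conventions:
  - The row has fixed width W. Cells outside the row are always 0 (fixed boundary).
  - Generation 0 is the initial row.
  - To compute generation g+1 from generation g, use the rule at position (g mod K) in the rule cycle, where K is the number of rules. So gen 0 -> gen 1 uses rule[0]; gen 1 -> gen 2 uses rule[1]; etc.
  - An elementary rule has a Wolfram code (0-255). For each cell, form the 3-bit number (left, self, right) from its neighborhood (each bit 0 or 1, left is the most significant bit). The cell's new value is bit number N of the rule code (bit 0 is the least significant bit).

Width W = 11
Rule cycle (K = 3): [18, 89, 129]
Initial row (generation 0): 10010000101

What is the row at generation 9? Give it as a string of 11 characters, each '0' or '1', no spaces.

Answer: 00110001110

Derivation:
Gen 0: 10010000101
Gen 1 (rule 18): 01101001000
Gen 2 (rule 89): 01100100111
Gen 3 (rule 129): 00000000010
Gen 4 (rule 18): 00000000101
Gen 5 (rule 89): 11111110000
Gen 6 (rule 129): 01111100111
Gen 7 (rule 18): 10000011000
Gen 8 (rule 89): 01111011111
Gen 9 (rule 129): 00110001110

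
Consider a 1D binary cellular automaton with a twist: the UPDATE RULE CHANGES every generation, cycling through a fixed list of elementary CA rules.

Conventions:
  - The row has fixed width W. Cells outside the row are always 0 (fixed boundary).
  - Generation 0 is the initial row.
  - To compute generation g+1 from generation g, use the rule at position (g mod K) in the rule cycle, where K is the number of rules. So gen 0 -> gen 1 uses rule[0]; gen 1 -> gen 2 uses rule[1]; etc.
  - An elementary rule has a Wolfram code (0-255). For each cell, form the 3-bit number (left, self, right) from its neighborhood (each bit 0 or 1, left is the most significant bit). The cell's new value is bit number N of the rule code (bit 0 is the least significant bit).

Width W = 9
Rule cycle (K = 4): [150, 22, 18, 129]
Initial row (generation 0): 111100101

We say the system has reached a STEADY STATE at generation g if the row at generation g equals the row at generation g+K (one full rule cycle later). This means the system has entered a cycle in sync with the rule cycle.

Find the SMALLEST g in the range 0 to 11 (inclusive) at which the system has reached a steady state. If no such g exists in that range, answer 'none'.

Gen 0: 111100101
Gen 1 (rule 150): 011011101
Gen 2 (rule 22): 100000001
Gen 3 (rule 18): 010000010
Gen 4 (rule 129): 000111000
Gen 5 (rule 150): 001010100
Gen 6 (rule 22): 011010110
Gen 7 (rule 18): 100000001
Gen 8 (rule 129): 001111100
Gen 9 (rule 150): 010111010
Gen 10 (rule 22): 110000011
Gen 11 (rule 18): 001000100
Gen 12 (rule 129): 100010001
Gen 13 (rule 150): 110111011
Gen 14 (rule 22): 000000000
Gen 15 (rule 18): 000000000

Answer: none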